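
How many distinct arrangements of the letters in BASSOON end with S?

With the last slot taken by S, it remains to arrange the other 6 letters (BASOON).
Those 6 letters have O appearing twice, giving (6)!/(2!) = 360.

360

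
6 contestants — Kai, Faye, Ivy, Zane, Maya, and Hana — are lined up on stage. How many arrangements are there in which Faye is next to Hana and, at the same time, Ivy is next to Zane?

96

Treat {Faye,Hana} as one block (2 orders) and {Ivy,Zane} as another (2 orders).
That leaves 4 units to arrange: 2 × 2 × 4! = 4 × 24 = 96.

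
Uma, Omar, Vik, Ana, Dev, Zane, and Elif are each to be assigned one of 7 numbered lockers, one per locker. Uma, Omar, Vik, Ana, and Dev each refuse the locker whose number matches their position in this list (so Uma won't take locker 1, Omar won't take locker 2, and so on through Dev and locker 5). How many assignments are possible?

Let Aᵢ (for 1 ≤ i ≤ 5) be the placements that put person i in their forbidden locker. Any j of these fix j positions, leaving (7−j)! ways to fill the rest, and there are C(5,j) ways to pick which j.
By inclusion–exclusion, the number of valid placements is Σ_{j=0}^{5} (−1)^j C(5,j)·(7−j)!.
Computing: 5040 − 3600 + 1200 − 240 + 30 − 2 = 2428.

2428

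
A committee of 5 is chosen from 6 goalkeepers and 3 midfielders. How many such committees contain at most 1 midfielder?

Split by how many midfielders are chosen (0 through 1).
Sum: C(3,0)·C(6,5) + C(3,1)·C(6,4) = 6 + 45 = 51.

51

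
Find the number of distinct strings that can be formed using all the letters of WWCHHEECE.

The 9 letters of WWCHHEECE have repeats: C appearing twice, E appearing 3 times, H appearing twice, and W appearing twice.
Dividing 9! = 362880 by 3!·2!·2!·2! = 48 for the repeated letters gives 7560.

7560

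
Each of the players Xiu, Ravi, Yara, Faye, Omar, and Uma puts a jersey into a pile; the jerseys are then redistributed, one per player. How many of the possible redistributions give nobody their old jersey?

This is the derangement count D_6: permutations of 6 items with no fixed point.
By inclusion–exclusion this is Σ_{j=0}^{6} (−1)^j C(6,j)·(6−j)!.
Computing: 720 − 720 + 360 − 120 + 30 − 6 + 1 = 265.

265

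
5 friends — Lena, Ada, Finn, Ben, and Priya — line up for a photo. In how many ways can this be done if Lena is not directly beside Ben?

72

There are 5! = 120 arrangements in all. If Lena and Ben are adjacent, merging them into one block gives 2·(4)! = 48 arrangements.
Complementary counting: 120 − 48 = 72.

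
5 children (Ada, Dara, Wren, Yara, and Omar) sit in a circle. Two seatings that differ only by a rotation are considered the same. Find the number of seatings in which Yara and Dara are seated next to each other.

12

Glue Yara and Dara into a block (2 internal orders). Seating 4 units around a circle gives (3)! arrangements.
So 2 × (3)! = 2 × 6 = 12.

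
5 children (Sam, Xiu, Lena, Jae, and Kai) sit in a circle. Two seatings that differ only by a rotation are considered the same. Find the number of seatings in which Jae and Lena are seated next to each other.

Glue Jae and Lena into a block (2 internal orders). Seating 4 units around a circle gives (3)! arrangements.
So 2 × (3)! = 2 × 6 = 12.

12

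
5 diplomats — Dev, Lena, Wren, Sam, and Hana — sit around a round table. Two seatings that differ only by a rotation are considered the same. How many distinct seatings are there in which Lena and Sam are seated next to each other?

12

Glue Lena and Sam into a block (2 internal orders). Seating 4 units around a circle gives (3)! arrangements.
So 2 × (3)! = 2 × 6 = 12.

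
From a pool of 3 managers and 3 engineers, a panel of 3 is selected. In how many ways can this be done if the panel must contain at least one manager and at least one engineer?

18

With no constraint there are C(6,3) = 20 possible selections.
Subtract selections that omit an entire group: no managers → C(3,3) = 1; no engineers → C(3,3) = 1.
Both groups omitted at once is impossible, so 20 − 2 = 18.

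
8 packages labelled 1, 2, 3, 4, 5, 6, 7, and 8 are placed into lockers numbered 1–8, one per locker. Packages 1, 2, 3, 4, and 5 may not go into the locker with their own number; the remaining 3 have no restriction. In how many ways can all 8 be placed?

Let Aᵢ (for 1 ≤ i ≤ 5) be the placements that put package i in its forbidden locker. Any j of these fix j positions, leaving (8−j)! ways to fill the rest, and there are C(5,j) ways to pick which j.
By inclusion–exclusion, the number of valid placements is Σ_{j=0}^{5} (−1)^j C(5,j)·(8−j)!.
Computing: 40320 − 25200 + 7200 − 1200 + 120 − 6 = 21234.

21234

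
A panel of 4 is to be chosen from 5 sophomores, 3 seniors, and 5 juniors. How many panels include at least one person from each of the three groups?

Total 4-person selections from all 13: C(13,4) = 715.
Selections missing a whole group: no sophomores → C(8,4) = 70; no seniors → C(10,4) = 210; no juniors → C(8,4) = 70.
Add back selections omitting two groups (i.e. drawn from a single group): C(5,4) + C(3,4) + C(5,4) = 10.
By inclusion–exclusion: 715 − 350 + 10 = 375.

375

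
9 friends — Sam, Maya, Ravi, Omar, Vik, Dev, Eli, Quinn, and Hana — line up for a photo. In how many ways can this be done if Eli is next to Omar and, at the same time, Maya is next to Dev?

20160

Treat {Eli,Omar} as one block (2 orders) and {Maya,Dev} as another (2 orders).
That leaves 7 units to arrange: 2 × 2 × 7! = 4 × 5040 = 20160.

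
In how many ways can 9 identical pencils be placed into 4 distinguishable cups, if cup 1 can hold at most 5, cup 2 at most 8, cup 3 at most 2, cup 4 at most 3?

Ignoring the caps, the number of non-negative solutions to x_1+…+x_4 = 9 is C(12,3) = 220.
Subtract solutions that violate a single cap (substitute x_i' = x_i − (cap_i+1)): x_1 ≥ 6 gives C(6,3) = 20; x_2 ≥ 9 gives C(3,3) = 1; x_3 ≥ 3 gives C(9,3) = 84; x_4 ≥ 4 gives C(8,3) = 56. Together 161.
Add back pairs where two caps are both exceeded: 0 + 1 + 0 + 0 + 0 + 10 = 11.
By inclusion–exclusion the count is 220 − 161 + 11 = 70.

70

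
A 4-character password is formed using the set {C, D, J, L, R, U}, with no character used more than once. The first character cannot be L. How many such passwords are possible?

300

The first character has 6−1 = 5 choices (anything except L).
The remaining 3 characters are filled from the other 5 symbols without repetition: 5 × 4 × 3 = 60.
Total: 5 × 60 = 300.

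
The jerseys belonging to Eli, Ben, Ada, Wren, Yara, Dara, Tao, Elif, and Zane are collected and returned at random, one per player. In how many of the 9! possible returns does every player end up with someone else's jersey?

This is the derangement count D_9: permutations of 9 items with no fixed point.
By inclusion–exclusion this is Σ_{j=0}^{9} (−1)^j C(9,j)·(9−j)!.
Computing: 362880 − 362880 + 181440 − 60480 + 15120 − 3024 + 504 − 72 + 9 − 1 = 133496.

133496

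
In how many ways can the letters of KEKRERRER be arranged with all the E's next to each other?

Treat the 3 copies of E as a single block. The multiset to arrange is then {EEE, K, K, R, R, R, R}, 7 items in all.
That gives (7)!/(4!·2!) = 105 arrangements.

105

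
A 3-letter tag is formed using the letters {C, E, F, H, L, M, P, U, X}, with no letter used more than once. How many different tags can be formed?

With no repetition, fill the 3 letters in order: 9 choices, then 8, down to 7.
9 × 8 × 7 = 504.

504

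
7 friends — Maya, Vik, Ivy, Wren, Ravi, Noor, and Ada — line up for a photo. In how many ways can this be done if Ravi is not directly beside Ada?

3600

Of the 7! = 5040 arrangements, those with Ravi and Ada adjacent number 2 × 6! = 1440 (treat the pair as a block with 2 internal orders).
Complementary counting: 5040 − 1440 = 3600.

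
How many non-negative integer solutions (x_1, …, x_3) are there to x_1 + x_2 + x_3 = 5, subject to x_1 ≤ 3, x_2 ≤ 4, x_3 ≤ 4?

16

By stars and bars, unrestricted non-negative solutions to x_1+…+x_3 = 5 number C(5+2,2) = 21.
Subtract solutions that violate a single cap (substitute x_i' = x_i − (cap_i+1)): x_1 ≥ 4 gives C(3,2) = 3; x_2 ≥ 5 gives C(2,2) = 1; x_3 ≥ 5 gives C(2,2) = 1. Together 5.
No two caps can be exceeded simultaneously, so the pair terms are all 0.
By inclusion–exclusion the count is 21 − 5 + 0 = 16.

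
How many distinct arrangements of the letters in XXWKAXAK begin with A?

With the first slot taken by A, it remains to arrange the other 7 letters (XXWKXAK).
Those 7 letters have K appearing twice and X appearing 3 times, giving (7)!/(3!·2!) = 420.

420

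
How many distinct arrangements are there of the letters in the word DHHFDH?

60

DHHFDH has 6 letters with D appearing twice and H appearing 3 times.
The number of distinct arrangements is 6!/(3!·2!) = 720/12 = 60.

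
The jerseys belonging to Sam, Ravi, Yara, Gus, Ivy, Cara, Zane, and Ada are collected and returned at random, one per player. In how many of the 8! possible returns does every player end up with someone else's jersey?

14833

This is the derangement count D_8: permutations of 8 items with no fixed point.
By inclusion–exclusion this is Σ_{j=0}^{8} (−1)^j C(8,j)·(8−j)!.
Computing: 40320 − 40320 + 20160 − 6720 + 1680 − 336 + 56 − 8 + 1 = 14833.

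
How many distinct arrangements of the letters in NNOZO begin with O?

Fix O in the first position and arrange the remaining 4 letters.
Those 4 letters have N appearing twice, giving (4)!/(2!) = 12.

12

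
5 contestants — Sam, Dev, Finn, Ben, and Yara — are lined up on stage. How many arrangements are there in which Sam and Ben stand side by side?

Treat {Sam, Ben} as a single unit. There are 4 units to order, and the pair itself can be ordered 2 ways.
That gives 2 × 4! = 2 × 24 = 48.

48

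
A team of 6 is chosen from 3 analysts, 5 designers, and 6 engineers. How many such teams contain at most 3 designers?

2814

Split by how many designers are chosen (0 through 3).
Sum: C(5,0)·C(9,6) + C(5,1)·C(9,5) + C(5,2)·C(9,4) + C(5,3)·C(9,3) = 84 + 630 + 1260 + 840 = 2814.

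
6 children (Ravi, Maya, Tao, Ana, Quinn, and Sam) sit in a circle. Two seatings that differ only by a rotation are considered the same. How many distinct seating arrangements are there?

120

Around a circle, 6 distinct people have 6!/6 = (5)! = 120 rotationally distinct seatings.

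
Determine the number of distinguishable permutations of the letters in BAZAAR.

120

The 6 letters of BAZAAR have repeats: A appearing 3 times.
The number of distinct arrangements is 6!/(3!) = 720/6 = 120.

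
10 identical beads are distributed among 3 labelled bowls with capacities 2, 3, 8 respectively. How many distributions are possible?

By stars and bars, unrestricted non-negative solutions to x_1+…+x_3 = 10 number C(10+2,2) = 66.
Subtract solutions that violate a single cap (substitute x_i' = x_i − (cap_i+1)): x_1 ≥ 3 gives C(9,2) = 36; x_2 ≥ 4 gives C(8,2) = 28; x_3 ≥ 9 gives C(3,2) = 3. Together 67.
Add back pairs where two caps are both exceeded: 10 + 0 + 0 = 10.
By inclusion–exclusion the count is 66 − 67 + 10 = 9.

9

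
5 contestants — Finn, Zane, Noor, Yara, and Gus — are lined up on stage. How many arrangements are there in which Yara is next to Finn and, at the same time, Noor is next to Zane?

Treat {Yara,Finn} as one block (2 orders) and {Noor,Zane} as another (2 orders).
That leaves 3 units to arrange: 2 × 2 × 3! = 4 × 6 = 24.

24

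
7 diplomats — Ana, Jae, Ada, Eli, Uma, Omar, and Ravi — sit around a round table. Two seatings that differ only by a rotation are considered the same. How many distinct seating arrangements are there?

720

Fix one person's seat to break rotational symmetry; the remaining 6 people can be arranged in (6)! = 720 ways.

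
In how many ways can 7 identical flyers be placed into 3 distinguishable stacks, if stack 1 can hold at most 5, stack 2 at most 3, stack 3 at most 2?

9

Ignoring the caps, the number of non-negative solutions to x_1+…+x_3 = 7 is C(9,2) = 36.
Subtract solutions that violate a single cap (substitute x_i' = x_i − (cap_i+1)): x_1 ≥ 6 gives C(3,2) = 3; x_2 ≥ 4 gives C(5,2) = 10; x_3 ≥ 3 gives C(6,2) = 15. Together 28.
Add back pairs where two caps are both exceeded: 0 + 0 + 1 = 1.
By inclusion–exclusion the count is 36 − 28 + 1 = 9.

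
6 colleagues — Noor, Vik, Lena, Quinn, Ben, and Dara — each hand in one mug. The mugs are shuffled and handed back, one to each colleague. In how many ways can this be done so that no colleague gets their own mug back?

265

Let Aᵢ be the assignments in which colleague i gets their own mug. We want the size of the complement of A₁∪…∪A_6.
By inclusion–exclusion this is Σ_{j=0}^{6} (−1)^j C(6,j)·(6−j)!.
Computing: 720 − 720 + 360 − 120 + 30 − 6 + 1 = 265.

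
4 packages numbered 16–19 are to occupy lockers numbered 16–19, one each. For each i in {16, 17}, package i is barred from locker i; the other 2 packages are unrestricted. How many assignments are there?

Let Aᵢ (for i ∈ {16, 17}) be the placements that put package i in its forbidden locker. Any j of these fix j positions, leaving (4−j)! ways to fill the rest, and there are C(2,j) ways to pick which j.
By inclusion–exclusion, the number of valid placements is Σ_{j=0}^{2} (−1)^j C(2,j)·(4−j)!.
Computing: 24 − 12 + 2 = 14.

14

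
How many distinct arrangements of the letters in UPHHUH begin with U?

20

Fix U in the first position and arrange the remaining 5 letters.
Those 5 letters have H appearing 3 times, giving (5)!/(3!) = 20.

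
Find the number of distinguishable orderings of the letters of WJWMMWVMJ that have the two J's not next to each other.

There are 9!/(3!·3!·2!) = 5040 arrangements of WJWMMWVMJ in total.
If the two J's are adjacent, glue them into one block, leaving 8 items to arrange: (8)!/(3!·3!) = 1120 ways.
Hence 5040 − 1120 = 3920.

3920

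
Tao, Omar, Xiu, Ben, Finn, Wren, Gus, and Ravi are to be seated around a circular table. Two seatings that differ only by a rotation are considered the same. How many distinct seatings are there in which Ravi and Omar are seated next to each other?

1440

Treat {Ravi, Omar} as one unit (2 internal orders) and seat the resulting 7 units around the table: (6)! circular arrangements.
So 2 × (6)! = 2 × 720 = 1440.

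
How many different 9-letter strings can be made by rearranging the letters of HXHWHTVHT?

Letter multiplicities in HXHWHTVHT: H×4, T×2, V×1, W×1, X×1.
So there are 9! / (4!·2!) = 7560 distinguishable arrangements.

7560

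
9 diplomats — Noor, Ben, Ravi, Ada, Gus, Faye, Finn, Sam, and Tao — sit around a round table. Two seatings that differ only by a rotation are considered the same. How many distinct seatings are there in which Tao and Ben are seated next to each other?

10080

Glue Tao and Ben into a block (2 internal orders). Seating 8 units around a circle gives (7)! arrangements.
So 2 × (7)! = 2 × 5040 = 10080.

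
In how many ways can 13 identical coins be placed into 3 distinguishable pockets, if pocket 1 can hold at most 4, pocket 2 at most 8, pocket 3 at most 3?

By stars and bars, unrestricted non-negative solutions to x_1+…+x_3 = 13 number C(13+2,2) = 105.
Subtract solutions that violate a single cap (substitute x_i' = x_i − (cap_i+1)): x_1 ≥ 5 gives C(10,2) = 45; x_2 ≥ 9 gives C(6,2) = 15; x_3 ≥ 4 gives C(11,2) = 55. Together 115.
Add back pairs where two caps are both exceeded: 0 + 15 + 1 = 16.
By inclusion–exclusion the count is 105 − 115 + 16 = 6.

6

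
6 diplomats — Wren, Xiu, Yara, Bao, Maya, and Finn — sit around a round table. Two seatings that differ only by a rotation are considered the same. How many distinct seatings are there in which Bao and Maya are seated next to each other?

48

Treat {Bao, Maya} as one unit (2 internal orders) and seat the resulting 5 units around the table: (4)! circular arrangements.
So 2 × (4)! = 2 × 24 = 48.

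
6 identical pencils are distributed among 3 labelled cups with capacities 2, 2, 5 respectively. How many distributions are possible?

Without the upper bounds there are C(8,2) = 28 ways to split 6 among 3 cups.
Subtract solutions that violate a single cap (substitute x_i' = x_i − (cap_i+1)): x_1 ≥ 3 gives C(5,2) = 10; x_2 ≥ 3 gives C(5,2) = 10; x_3 ≥ 6 gives C(2,2) = 1. Together 21.
Add back pairs where two caps are both exceeded: 1 + 0 + 0 = 1.
By inclusion–exclusion the count is 28 − 21 + 1 = 8.

8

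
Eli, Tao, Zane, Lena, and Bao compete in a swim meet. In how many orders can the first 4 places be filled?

120

This is an ordered selection of 4 from 5: P(5,4).
That gives 5 × 4 × 3 × 2 = 120.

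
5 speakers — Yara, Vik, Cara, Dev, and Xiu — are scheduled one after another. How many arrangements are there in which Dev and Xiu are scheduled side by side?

Glue Dev and Xiu into one block (2 internal orders), leaving 4 units to arrange in a row.
So the count is 2·(4)! = 48.

48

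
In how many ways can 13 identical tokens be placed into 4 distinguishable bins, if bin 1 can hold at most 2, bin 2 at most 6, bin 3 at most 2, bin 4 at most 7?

27

Without the upper bounds there are C(16,3) = 560 ways to split 13 among 4 bins.
Subtract solutions that violate a single cap (substitute x_i' = x_i − (cap_i+1)): x_1 ≥ 3 gives C(13,3) = 286; x_2 ≥ 7 gives C(9,3) = 84; x_3 ≥ 3 gives C(13,3) = 286; x_4 ≥ 8 gives C(8,3) = 56. Together 712.
Add back pairs where two caps are both exceeded: 20 + 120 + 10 + 20 + 0 + 10 = 180.
Subtract triples: 1 + 0 + 0 + 0 = 1.
By inclusion–exclusion the count is 560 − 712 + 180 − 1 = 27.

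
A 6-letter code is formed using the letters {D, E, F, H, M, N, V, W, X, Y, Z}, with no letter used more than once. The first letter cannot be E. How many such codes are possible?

The first letter has 11−1 = 10 choices (anything except E).
The remaining 5 letters are filled from the other 10 symbols without repetition: 10 × 9 × 8 × 7 × 6 = 30240.
Total: 10 × 30240 = 302400.

302400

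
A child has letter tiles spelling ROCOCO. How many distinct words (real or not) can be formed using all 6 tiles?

60

Letter multiplicities in ROCOCO: C×2, O×3, R×1.
So there are 6! / (3!·2!) = 60 distinguishable arrangements.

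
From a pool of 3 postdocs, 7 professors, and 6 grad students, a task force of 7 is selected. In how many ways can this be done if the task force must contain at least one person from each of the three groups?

9569

Total 7-person selections from all 16: C(16,7) = 11440.
Subtract selections that omit an entire group: no postdocs → C(13,7) = 1716; no professors → C(9,7) = 36; no grad students → C(10,7) = 120.
Add back selections omitting two groups (i.e. drawn from a single group): C(3,7) + C(7,7) + C(6,7) = 1.
By inclusion–exclusion: 11440 − 1872 + 1 = 9569.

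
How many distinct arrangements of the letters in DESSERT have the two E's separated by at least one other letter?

900

There are 7!/(2!·2!) = 1260 arrangements of DESSERT in total.
If the two E's are adjacent, glue them into one block, leaving 6 items to arrange: (6)!/(2!) = 360 ways.
Hence 1260 − 360 = 900.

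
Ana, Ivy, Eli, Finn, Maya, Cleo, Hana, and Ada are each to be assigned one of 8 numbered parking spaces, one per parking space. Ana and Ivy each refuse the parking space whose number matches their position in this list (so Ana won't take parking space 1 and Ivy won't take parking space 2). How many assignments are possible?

Let Aᵢ (for i ∈ {1, 2}) be the placements that put person i in their forbidden parking space. Any j of these fix j positions, leaving (8−j)! ways to fill the rest, and there are C(2,j) ways to pick which j.
By inclusion–exclusion, the number of valid placements is Σ_{j=0}^{2} (−1)^j C(2,j)·(8−j)!.
Computing: 40320 − 10080 + 720 = 30960.

30960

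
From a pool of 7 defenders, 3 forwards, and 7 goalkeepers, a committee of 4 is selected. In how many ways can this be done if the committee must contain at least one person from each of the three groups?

1029

Unrestricted: C(17,4) = 2380 ways to pick any 4 of the 17.
Selections missing a whole group: no defenders → C(10,4) = 210; no forwards → C(14,4) = 1001; no goalkeepers → C(10,4) = 210.
Add back selections omitting two groups (i.e. drawn from a single group): C(7,4) + C(3,4) + C(7,4) = 70.
By inclusion–exclusion: 2380 − 1421 + 70 = 1029.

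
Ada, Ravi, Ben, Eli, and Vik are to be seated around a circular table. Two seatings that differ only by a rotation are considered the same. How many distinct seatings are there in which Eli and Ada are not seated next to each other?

All circular seatings of 5 people number (4)! = 24.
Those with Eli next to Ada: fuse the pair into one unit and seat 4 units around a circle — 2·(3)! = 12.
Subtracting, 24 − 12 = 12.

12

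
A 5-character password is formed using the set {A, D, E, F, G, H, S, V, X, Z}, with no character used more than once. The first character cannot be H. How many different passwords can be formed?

The first character has 10−1 = 9 choices (anything except H).
The remaining 4 characters are filled from the other 9 symbols without repetition: 9 × 8 × 7 × 6 = 3024.
Total: 9 × 3024 = 27216.

27216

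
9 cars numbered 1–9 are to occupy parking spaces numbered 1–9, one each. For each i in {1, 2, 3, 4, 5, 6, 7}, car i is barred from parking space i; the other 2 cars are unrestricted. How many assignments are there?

Let Aᵢ (for 1 ≤ i ≤ 7) be the placements that put car i in its forbidden parking space. Any j of these fix j positions, leaving (9−j)! ways to fill the rest, and there are C(7,j) ways to pick which j.
By inclusion–exclusion, the number of valid placements is Σ_{j=0}^{7} (−1)^j C(7,j)·(9−j)!.
Computing: 362880 − 282240 + 105840 − 25200 + 4200 − 504 + 42 − 2 = 165016.

165016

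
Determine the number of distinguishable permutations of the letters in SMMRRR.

The 6 letters of SMMRRR have repeats: M appearing twice and R appearing 3 times.
So there are 6! / (3!·2!) = 60 distinguishable arrangements.

60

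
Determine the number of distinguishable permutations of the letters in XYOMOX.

Letter multiplicities in XYOMOX: M×1, O×2, X×2, Y×1.
Dividing 6! = 720 by 2!·2! = 4 for the repeated letters gives 180.

180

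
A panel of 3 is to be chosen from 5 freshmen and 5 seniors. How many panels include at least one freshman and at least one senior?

100

With no constraint there are C(10,3) = 120 possible selections.
Selections missing a whole group: no freshmen → C(5,3) = 10; no seniors → C(5,3) = 10.
Both groups omitted at once is impossible, so 120 − 20 = 100.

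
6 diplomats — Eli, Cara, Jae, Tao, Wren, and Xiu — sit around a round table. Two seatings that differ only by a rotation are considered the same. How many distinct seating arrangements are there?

Around a circle, 6 distinct people have 6!/6 = (5)! = 120 rotationally distinct seatings.

120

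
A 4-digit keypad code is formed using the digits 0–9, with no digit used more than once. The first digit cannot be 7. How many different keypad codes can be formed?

The first digit has 10−1 = 9 choices (anything except 7).
The remaining 3 digits are filled from the other 9 symbols without repetition: 9 × 8 × 7 = 504.
Total: 9 × 504 = 4536.

4536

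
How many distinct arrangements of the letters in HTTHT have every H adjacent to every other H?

4

Treat the 2 copies of H as a single block. The multiset to arrange is then {HH, T, T, T}, 4 items in all.
That gives (4)!/(3!) = 4 arrangements.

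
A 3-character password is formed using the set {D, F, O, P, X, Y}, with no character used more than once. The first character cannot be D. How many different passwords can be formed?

100

The first character has 6−1 = 5 choices (anything except D).
The remaining 2 characters are filled from the other 5 symbols without repetition: 5 × 4 = 20.
Total: 5 × 20 = 100.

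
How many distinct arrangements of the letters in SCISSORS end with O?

With the last slot taken by O, it remains to arrange the other 7 letters (SCISSRS).
Those 7 letters have S appearing 4 times, giving (7)!/(4!) = 210.

210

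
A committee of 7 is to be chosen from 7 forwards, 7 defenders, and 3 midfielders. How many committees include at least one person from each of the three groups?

15778

With no constraint there are C(17,7) = 19448 possible selections.
Selections missing a whole group: no forwards → C(10,7) = 120; no defenders → C(10,7) = 120; no midfielders → C(14,7) = 3432.
Add back selections omitting two groups (i.e. drawn from a single group): C(7,7) + C(7,7) + C(3,7) = 2.
By inclusion–exclusion: 19448 − 3672 + 2 = 15778.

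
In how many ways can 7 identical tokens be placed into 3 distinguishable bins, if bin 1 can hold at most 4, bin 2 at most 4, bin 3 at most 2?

By stars and bars, unrestricted non-negative solutions to x_1+…+x_3 = 7 number C(7+2,2) = 36.
Subtract solutions that violate a single cap (substitute x_i' = x_i − (cap_i+1)): x_1 ≥ 5 gives C(4,2) = 6; x_2 ≥ 5 gives C(4,2) = 6; x_3 ≥ 3 gives C(6,2) = 15. Together 27.
No two caps can be exceeded simultaneously, so the pair terms are all 0.
By inclusion–exclusion the count is 36 − 27 + 0 = 9.

9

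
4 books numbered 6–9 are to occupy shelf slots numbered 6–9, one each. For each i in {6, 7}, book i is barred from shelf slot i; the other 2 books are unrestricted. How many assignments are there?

Let Aᵢ (for i ∈ {6, 7}) be the placements that put book i in its forbidden shelf slot. Any j of these fix j positions, leaving (4−j)! ways to fill the rest, and there are C(2,j) ways to pick which j.
By inclusion–exclusion, the number of valid placements is Σ_{j=0}^{2} (−1)^j C(2,j)·(4−j)!.
Computing: 24 − 12 + 2 = 14.

14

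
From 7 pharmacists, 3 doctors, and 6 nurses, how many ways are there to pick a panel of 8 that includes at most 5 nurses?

Split by how many nurses are chosen (0 through 5).
Sum: C(6,0)·C(10,8) + C(6,1)·C(10,7) + C(6,2)·C(10,6) + C(6,3)·C(10,5) + C(6,4)·C(10,4) + C(6,5)·C(10,3) = 45 + 720 + 3150 + 5040 + 3150 + 720 = 12825.

12825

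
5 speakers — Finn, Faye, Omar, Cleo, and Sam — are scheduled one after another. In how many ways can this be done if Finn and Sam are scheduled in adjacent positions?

Glue Finn and Sam into one block (2 internal orders), leaving 4 units to arrange in a row.
So the count is 2·(4)! = 48.

48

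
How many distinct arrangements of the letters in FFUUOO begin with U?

With the first slot taken by U, it remains to arrange the other 5 letters (FFUOO).
Those 5 letters have F appearing twice and O appearing twice, giving (5)!/(2!·2!) = 30.

30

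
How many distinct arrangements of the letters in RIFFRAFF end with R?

With the last slot taken by R, it remains to arrange the other 7 letters (IFFRAFF).
Those 7 letters have F appearing 4 times, giving (7)!/(4!) = 210.

210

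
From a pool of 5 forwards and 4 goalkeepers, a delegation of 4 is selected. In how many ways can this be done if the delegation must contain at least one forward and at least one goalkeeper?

With no constraint there are C(9,4) = 126 possible selections.
Selections missing a whole group: no forwards → C(4,4) = 1; no goalkeepers → C(5,4) = 5.
Both groups omitted at once is impossible, so 126 − 6 = 120.

120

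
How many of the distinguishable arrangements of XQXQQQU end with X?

30

Fix X in the last position and arrange the remaining 6 letters.
Those 6 letters have Q appearing 4 times, giving (6)!/(4!) = 30.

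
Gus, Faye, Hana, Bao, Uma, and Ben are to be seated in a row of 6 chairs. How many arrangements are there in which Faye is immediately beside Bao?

240

Treat {Faye, Bao} as a single unit. There are 5 units to order, and the pair itself can be ordered 2 ways.
That gives 2 × 5! = 2 × 120 = 240.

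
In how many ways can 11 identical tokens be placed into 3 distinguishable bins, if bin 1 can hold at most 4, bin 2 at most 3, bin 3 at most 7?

10

Ignoring the caps, the number of non-negative solutions to x_1+…+x_3 = 11 is C(13,2) = 78.
Subtract solutions that violate a single cap (substitute x_i' = x_i − (cap_i+1)): x_1 ≥ 5 gives C(8,2) = 28; x_2 ≥ 4 gives C(9,2) = 36; x_3 ≥ 8 gives C(5,2) = 10. Together 74.
Add back pairs where two caps are both exceeded: 6 + 0 + 0 = 6.
By inclusion–exclusion the count is 78 − 74 + 6 = 10.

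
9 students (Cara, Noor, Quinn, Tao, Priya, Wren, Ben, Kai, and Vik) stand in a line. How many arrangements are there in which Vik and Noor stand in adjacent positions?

80640

Treat {Vik, Noor} as a single unit. There are 8 units to order, and the pair itself can be ordered 2 ways.
So the count is 2·(8)! = 80640.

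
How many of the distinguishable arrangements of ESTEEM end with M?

20

With the last slot taken by M, it remains to arrange the other 5 letters (ESTEE).
Those 5 letters have E appearing 3 times, giving (5)!/(3!) = 20.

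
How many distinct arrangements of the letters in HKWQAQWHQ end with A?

1680

Fix A in the last position and arrange the remaining 8 letters.
Those 8 letters have H appearing twice, Q appearing 3 times, and W appearing twice, giving (8)!/(3!·2!·2!) = 1680.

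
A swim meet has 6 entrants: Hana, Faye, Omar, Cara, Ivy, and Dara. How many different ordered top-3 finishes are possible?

120

There are 6 choices for 1st place, 5 for 2nd, and 4 for 3rd.
That gives 6 × 5 × 4 = 120.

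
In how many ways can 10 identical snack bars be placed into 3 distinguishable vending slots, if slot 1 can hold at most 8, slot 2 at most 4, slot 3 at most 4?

Without the upper bounds there are C(12,2) = 66 ways to split 10 among 3 vending slots.
Subtract solutions that violate a single cap (substitute x_i' = x_i − (cap_i+1)): x_1 ≥ 9 gives C(3,2) = 3; x_2 ≥ 5 gives C(7,2) = 21; x_3 ≥ 5 gives C(7,2) = 21. Together 45.
Add back pairs where two caps are both exceeded: 0 + 0 + 1 = 1.
By inclusion–exclusion the count is 66 − 45 + 1 = 22.

22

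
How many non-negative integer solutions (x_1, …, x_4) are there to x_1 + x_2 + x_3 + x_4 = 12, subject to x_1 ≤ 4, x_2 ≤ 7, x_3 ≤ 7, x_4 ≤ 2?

Without the upper bounds there are C(15,3) = 455 ways to split 12 among 4 variables.
Subtract solutions that violate a single cap (substitute x_i' = x_i − (cap_i+1)): x_1 ≥ 5 gives C(10,3) = 120; x_2 ≥ 8 gives C(7,3) = 35; x_3 ≥ 8 gives C(7,3) = 35; x_4 ≥ 3 gives C(12,3) = 220. Together 410.
Add back pairs where two caps are both exceeded: 0 + 0 + 35 + 0 + 4 + 4 = 43.
By inclusion–exclusion the count is 455 − 410 + 43 = 88.

88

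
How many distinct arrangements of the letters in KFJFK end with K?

Fix K in the last position and arrange the remaining 4 letters.
Those 4 letters have F appearing twice, giving (4)!/(2!) = 12.

12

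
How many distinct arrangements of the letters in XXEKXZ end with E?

Fix E in the last position and arrange the remaining 5 letters.
Those 5 letters have X appearing 3 times, giving (5)!/(3!) = 20.

20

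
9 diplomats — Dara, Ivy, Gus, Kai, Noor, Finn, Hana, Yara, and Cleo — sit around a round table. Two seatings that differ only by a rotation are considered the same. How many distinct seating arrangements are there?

40320

Seat Dara anywhere (absorbing the rotational symmetry), then permute the other 8: (8)! = 40320.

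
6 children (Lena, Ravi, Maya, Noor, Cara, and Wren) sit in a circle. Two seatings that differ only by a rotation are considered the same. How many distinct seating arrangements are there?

120

Seat Lena anywhere (absorbing the rotational symmetry), then permute the other 5: (5)! = 120.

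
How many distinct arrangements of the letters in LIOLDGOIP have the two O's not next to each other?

Total arrangements of LIOLDGOIP: 9!/(2!·2!·2!) = 45360.
Arrangements with the O's together: treat OO as one letter, giving (8)!/(2!·2!) = 10080.
Subtracting, 45360 − 10080 = 35280 arrangements keep the O's apart.

35280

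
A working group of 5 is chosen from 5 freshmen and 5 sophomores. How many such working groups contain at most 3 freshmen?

Split by how many freshmen are chosen (0 through 3).
Sum: C(5,0)·C(5,5) + C(5,1)·C(5,4) + C(5,2)·C(5,3) + C(5,3)·C(5,2) = 1 + 25 + 100 + 100 = 226.

226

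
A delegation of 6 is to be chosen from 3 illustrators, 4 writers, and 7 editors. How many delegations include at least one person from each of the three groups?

2331

Unrestricted: C(14,6) = 3003 ways to pick any 6 of the 14.
Selections missing a whole group: no illustrators → C(11,6) = 462; no writers → C(10,6) = 210; no editors → C(7,6) = 7.
Add back selections omitting two groups (i.e. drawn from a single group): C(3,6) + C(4,6) + C(7,6) = 7.
By inclusion–exclusion: 3003 − 679 + 7 = 2331.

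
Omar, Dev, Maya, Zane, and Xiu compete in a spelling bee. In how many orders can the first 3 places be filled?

60

This is an ordered selection of 3 from 5: P(5,3).
That gives 5 × 4 × 3 = 60.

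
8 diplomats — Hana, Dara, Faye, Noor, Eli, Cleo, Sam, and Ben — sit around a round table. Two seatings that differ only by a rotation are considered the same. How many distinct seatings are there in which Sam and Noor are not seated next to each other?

Without the restriction there are (7)! = 5040 seatings.
Seatings with Sam beside Noor: treat them as a block with 2 internal orders, giving 2 × (6)! = 1440.
Subtracting, 5040 − 1440 = 3600.

3600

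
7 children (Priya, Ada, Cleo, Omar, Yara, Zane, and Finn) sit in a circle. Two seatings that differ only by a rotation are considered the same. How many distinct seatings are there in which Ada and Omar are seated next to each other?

240

Glue Ada and Omar into a block (2 internal orders). Seating 6 units around a circle gives (5)! arrangements.
So 2 × (5)! = 2 × 120 = 240.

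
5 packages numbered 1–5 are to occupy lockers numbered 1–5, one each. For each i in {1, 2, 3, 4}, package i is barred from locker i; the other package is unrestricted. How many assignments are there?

Let Aᵢ (for 1 ≤ i ≤ 4) be the placements that put package i in its forbidden locker. Any j of these fix j positions, leaving (5−j)! ways to fill the rest, and there are C(4,j) ways to pick which j.
By inclusion–exclusion, the number of valid placements is Σ_{j=0}^{4} (−1)^j C(4,j)·(5−j)!.
Computing: 120 − 96 + 36 − 8 + 1 = 53.

53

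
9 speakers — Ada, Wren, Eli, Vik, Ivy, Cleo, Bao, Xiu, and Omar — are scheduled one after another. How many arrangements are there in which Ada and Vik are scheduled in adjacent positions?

Place the 7 others and the Ada-Vik pair as 8 objects in a line; the pair has 2 internal arrangements.
That gives 2 × 8! = 2 × 40320 = 80640.

80640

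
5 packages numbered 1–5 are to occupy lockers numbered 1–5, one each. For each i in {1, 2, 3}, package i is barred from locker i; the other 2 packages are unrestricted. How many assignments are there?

64

Let Aᵢ (for i ∈ {1, 2, 3}) be the placements that put package i in its forbidden locker. Any j of these fix j positions, leaving (5−j)! ways to fill the rest, and there are C(3,j) ways to pick which j.
By inclusion–exclusion, the number of valid placements is Σ_{j=0}^{3} (−1)^j C(3,j)·(5−j)!.
Computing: 120 − 72 + 18 − 2 = 64.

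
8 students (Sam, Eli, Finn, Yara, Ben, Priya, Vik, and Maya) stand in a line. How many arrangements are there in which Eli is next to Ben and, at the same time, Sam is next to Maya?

2880

Treat {Eli,Ben} as one block (2 orders) and {Sam,Maya} as another (2 orders).
That leaves 6 units to arrange: 2 × 2 × 6! = 4 × 720 = 2880.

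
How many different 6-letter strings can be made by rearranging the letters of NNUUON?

60

The 6 letters of NNUUON have repeats: N appearing 3 times and U appearing twice.
Dividing 6! = 720 by 3!·2! = 12 for the repeated letters gives 60.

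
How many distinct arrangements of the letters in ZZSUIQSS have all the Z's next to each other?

840

Treat the 2 copies of Z as a single block. The multiset to arrange is then {ZZ, I, Q, S, S, S, U}, 7 items in all.
That gives (7)!/(3!) = 840 arrangements.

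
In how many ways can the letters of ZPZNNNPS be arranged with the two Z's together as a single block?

Treat the 2 copies of Z as a single block. The multiset to arrange is then {ZZ, N, N, N, P, P, S}, 7 items in all.
That gives (7)!/(3!·2!) = 420 arrangements.

420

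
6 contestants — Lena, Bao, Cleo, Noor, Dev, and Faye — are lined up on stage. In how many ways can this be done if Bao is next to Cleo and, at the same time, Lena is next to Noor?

96

Treat {Bao,Cleo} as one block (2 orders) and {Lena,Noor} as another (2 orders).
That leaves 4 units to arrange: 2 × 2 × 4! = 4 × 24 = 96.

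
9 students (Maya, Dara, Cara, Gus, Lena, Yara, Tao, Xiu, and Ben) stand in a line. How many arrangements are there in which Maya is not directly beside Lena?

There are 9! = 362880 arrangements in all. If Maya and Lena are adjacent, merging them into one block gives 2·(8)! = 80640 arrangements.
So 362880 − 80640 = 282240 arrangements keep them apart.

282240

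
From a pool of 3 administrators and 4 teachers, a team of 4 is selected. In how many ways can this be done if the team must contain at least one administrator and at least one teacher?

34

Unrestricted: C(7,4) = 35 ways to pick any 4 of the 7.
Selections missing a whole group: no administrators → C(4,4) = 1; no teachers → C(3,4) = 0.
Both groups omitted at once is impossible, so 35 − 1 = 34.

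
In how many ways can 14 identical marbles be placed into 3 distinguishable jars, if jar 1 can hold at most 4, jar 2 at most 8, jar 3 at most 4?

Ignoring the caps, the number of non-negative solutions to x_1+…+x_3 = 14 is C(16,2) = 120.
Subtract solutions that violate a single cap (substitute x_i' = x_i − (cap_i+1)): x_1 ≥ 5 gives C(11,2) = 55; x_2 ≥ 9 gives C(7,2) = 21; x_3 ≥ 5 gives C(11,2) = 55. Together 131.
Add back pairs where two caps are both exceeded: 1 + 15 + 1 = 17.
By inclusion–exclusion the count is 120 − 131 + 17 = 6.

6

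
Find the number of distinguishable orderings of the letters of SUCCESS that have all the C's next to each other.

120

Treat the 2 copies of C as a single block. The multiset to arrange is then {CC, E, S, S, S, U}, 6 items in all.
That gives (6)!/(3!) = 120 arrangements.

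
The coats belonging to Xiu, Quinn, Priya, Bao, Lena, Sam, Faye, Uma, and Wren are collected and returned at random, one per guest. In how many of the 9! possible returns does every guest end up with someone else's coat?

Let Aᵢ be the assignments in which guest i gets their own coat. We want the size of the complement of A₁∪…∪A_9.
By inclusion–exclusion this is Σ_{j=0}^{9} (−1)^j C(9,j)·(9−j)!.
Computing: 362880 − 362880 + 181440 − 60480 + 15120 − 3024 + 504 − 72 + 9 − 1 = 133496.

133496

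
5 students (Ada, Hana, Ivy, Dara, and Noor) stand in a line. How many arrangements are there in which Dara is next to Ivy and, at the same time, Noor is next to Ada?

Treat {Dara,Ivy} as one block (2 orders) and {Noor,Ada} as another (2 orders).
That leaves 3 units to arrange: 2 × 2 × 3! = 4 × 6 = 24.

24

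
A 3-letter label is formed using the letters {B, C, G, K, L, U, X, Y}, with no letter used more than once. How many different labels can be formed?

336

With no repetition, fill the 3 letters in order: 8 choices, then 7, down to 6.
That product is 8 × 7 × 6 = 336.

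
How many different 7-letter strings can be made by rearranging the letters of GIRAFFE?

2520

Letter multiplicities in GIRAFFE: A×1, E×1, F×2, G×1, I×1, R×1.
Dividing 7! = 5040 by 2! = 2 for the repeated letters gives 2520.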